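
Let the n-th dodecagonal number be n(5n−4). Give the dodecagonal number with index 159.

159·(5·159 − 4) = 159·791 = 125769.

125769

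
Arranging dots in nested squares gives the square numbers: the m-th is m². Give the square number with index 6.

36

The 6th square number is n² with n = 6.
6² = 36.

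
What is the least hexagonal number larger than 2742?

Solve n(2n−1) > 2742 for integer n.
The largest n with value ≤ 2742 is 37 (since 2701 ≤ 2742 < 2850), so the first above is n = 38, value 2850.

2850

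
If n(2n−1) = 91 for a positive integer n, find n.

7

Set n(2n−1) = 91, giving 2n² − n − 91 = 0.
The discriminant is 1 + 8·91 = 729, and √729 = 27.
So n = (1 + 27) / 4 = 28/4 = 7.
Check: 7·(2·7 − 1) = 91. ✓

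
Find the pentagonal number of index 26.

26·(3·26 − 1)/2 = 26·77/2 = 1001.

1001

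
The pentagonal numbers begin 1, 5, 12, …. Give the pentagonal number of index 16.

376

The 16th pentagonal number is n(3n−1)/2 with n = 16.
16·(3·16 − 1)/2 = 16·47/2 = 376.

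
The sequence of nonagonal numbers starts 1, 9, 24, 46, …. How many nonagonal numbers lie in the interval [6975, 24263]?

39

The n-th nonagonal number is n(7n−5)/2.
Smallest index with value ≥ 6975: n = 45 (giving 6975).
Largest index with value ≤ 24263: n = 83 (giving 23904).
Indices 45 through 83: 39 terms.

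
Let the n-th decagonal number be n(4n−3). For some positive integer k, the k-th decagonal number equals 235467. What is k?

Set n(4n−3) = 235467, giving 4n² − 3n − 235467 = 0.
The discriminant is 9 + 16·235467 = 3767481, and √3767481 = 1941.
So n = (3 + 1941) / 8 = 1944/8 = 243.

243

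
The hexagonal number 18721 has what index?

Set n(2n−1) = 18721, giving 2n² − n − 18721 = 0.
The discriminant is 1 + 8·18721 = 149769, and √149769 = 387.
So n = (1 + 387) / 4 = 388/4 = 97.

97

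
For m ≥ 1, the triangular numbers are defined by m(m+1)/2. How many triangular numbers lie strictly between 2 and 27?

5

The n-th triangular number is n(n+1)/2.
Smallest index with value > 2: n = 2 (giving 3).
Largest index with value < 27: n = 6 (giving 21).
Indices 2 through 6: 5 terms.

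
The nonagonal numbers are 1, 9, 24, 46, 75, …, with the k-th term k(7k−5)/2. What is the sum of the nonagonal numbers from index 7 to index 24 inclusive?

16134

Σ i(7i−5)/2 = (7Σi² − 5Σi) / 2 over i = 7..24.
Σi = 300 − 21 = 279 and Σi² = 4900 − 91 = 4809.
(7·4809 − 5·279) / 2 = 32268/2 = 16134.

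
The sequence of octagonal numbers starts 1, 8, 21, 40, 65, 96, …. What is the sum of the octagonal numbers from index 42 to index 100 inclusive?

Σ i(3i−2) = 3Σi² − 2Σi over i = 42..100.
Σi = 5050 − 861 = 4189 and Σi² = 338350 − 23821 = 314529.
3·314529 − 2·4189 = 935209.

935209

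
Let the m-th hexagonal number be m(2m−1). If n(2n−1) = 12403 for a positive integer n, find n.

Set n(2n−1) = 12403, giving 2n² − n − 12403 = 0.
So n = (1 + 315) / 4 = 316/4 = 79.

79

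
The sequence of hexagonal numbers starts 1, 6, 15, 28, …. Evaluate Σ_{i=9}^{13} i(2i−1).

1175

Σ i(2i−1) = 2Σi² − Σi over i = 9..13.
Σi = 91 − 36 = 55 and Σi² = 819 − 204 = 615.
2·615 − 1·55 = 1175.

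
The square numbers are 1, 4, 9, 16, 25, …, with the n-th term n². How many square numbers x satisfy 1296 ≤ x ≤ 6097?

The n-th square number is n².
Smallest index with value ≥ 1296: n = 36 (giving 1296).
Largest index with value ≤ 6097: n = 78 (giving 6084).
Indices 36 through 78: 43 terms.

43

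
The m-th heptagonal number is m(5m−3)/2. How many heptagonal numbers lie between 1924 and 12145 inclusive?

The n-th heptagonal number is n(5n−3)/2.
Smallest index with value ≥ 1924: n = 29 (giving 2059).
Largest index with value ≤ 12145: n = 70 (giving 12145).
Indices 29 through 70: 42 terms.

42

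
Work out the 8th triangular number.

The 8th triangular number is n(n+1)/2 with n = 8.
8·9/2 = 72/2 = 36.

36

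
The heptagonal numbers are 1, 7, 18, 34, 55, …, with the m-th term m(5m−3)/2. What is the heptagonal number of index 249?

249·(5·249 − 3)/2 = 249·1242/2 = 249·621 = 154629.

154629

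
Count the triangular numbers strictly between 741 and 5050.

The n-th triangular number is n(n+1)/2.
Smallest index with value > 741: n = 39 (giving 780).
Largest index with value < 5050: n = 99 (giving 4950).
Indices 39 through 99: 61 terms.

61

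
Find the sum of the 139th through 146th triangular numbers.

81816

Σ i(i+1)/2 = (Σi² + Σi) / 2 over i = 139..146.
Σi = 10731 − 9591 = 1140 and Σi² = 1048061 − 885569 = 162492.
(1·162492 + 1·1140) / 2 = 163632/2 = 81816.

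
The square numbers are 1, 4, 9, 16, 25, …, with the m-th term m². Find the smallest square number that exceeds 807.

Solve n² > 807 for integer n.
The largest n with value ≤ 807 is 28 (since 784 ≤ 807 < 841), so the first above is n = 29, value 841.

841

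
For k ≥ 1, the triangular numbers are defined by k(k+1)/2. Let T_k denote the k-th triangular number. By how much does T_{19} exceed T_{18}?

19

Consecutive triangular numbers differ by n: T_{19} − T_{18} = 19.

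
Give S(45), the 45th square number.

2025

The 45th square number is n² with n = 45.
45² = 2025.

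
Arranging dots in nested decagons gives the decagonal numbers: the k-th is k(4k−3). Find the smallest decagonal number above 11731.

Solve n(4n−3) > 11731 for integer n.
The largest n with value ≤ 11731 is 54 (since 11502 ≤ 11731 < 11935), so the first above is n = 55, value 11935.

11935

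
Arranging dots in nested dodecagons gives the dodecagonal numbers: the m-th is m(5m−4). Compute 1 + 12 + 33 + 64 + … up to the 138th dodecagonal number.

Σ i(5i−4) = 5Σi² − 4Σi over i = 1..138.
Σi = 9591 and Σi² = 885569.
5·885569 − 4·9591 = 4389481.

4389481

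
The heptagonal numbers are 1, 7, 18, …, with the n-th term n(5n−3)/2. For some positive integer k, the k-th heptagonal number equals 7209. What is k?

Set n(5n−3)/2 = 7209, giving 5n² − 3n − 14418 = 0.
The discriminant is 9 + 40·7209 = 288369, and √288369 = 537.
So n = (3 + 537) / 10 = 540/10 = 54.
Check: 54·(5·54 − 3)/2 = 7209. ✓

54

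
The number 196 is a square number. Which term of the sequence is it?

14

We need n² = 196, so n = √196 = 14.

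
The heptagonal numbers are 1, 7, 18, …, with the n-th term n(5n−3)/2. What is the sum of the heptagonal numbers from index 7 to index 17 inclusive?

4037

Σ i(5i−3)/2 = (5Σi² − 3Σi) / 2 over i = 7..17.
Σi = 153 − 21 = 132 and Σi² = 1785 − 91 = 1694.
(5·1694 − 3·132) / 2 = 8074/2 = 4037.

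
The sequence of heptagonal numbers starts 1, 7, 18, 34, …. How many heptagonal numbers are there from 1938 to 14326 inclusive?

48

The n-th heptagonal number is n(5n−3)/2.
Smallest index with value ≥ 1938: n = 29 (giving 2059).
Largest index with value ≤ 14326: n = 76 (giving 14326).
Indices 29 through 76: 48 terms.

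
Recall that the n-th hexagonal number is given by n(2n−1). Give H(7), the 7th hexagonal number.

The 7th hexagonal number is n(2n−1) with n = 7.
7·(2·7 − 1) = 7·13 = 91.

91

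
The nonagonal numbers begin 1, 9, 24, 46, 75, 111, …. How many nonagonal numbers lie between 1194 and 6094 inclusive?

24

The n-th nonagonal number is n(7n−5)/2.
Smallest index with value ≥ 1194: n = 19 (giving 1216).
Largest index with value ≤ 6094: n = 42 (giving 6069).
Indices 19 through 42: 24 terms.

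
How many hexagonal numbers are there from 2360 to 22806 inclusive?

The n-th hexagonal number is n(2n−1).
Smallest index with value ≥ 2360: n = 35 (giving 2415).
Largest index with value ≤ 22806: n = 107 (giving 22791).
Indices 35 through 107: 73 terms.

73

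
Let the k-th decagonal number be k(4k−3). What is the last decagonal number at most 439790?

437251

Solve n(4n−3) ≤ 439790 for integer n.
n = 331 gives 437251 ≤ 439790, while n = 332 gives 439900 > 439790; so the answer is 437251.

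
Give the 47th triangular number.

The 47th triangular number is n(n+1)/2 with n = 47.
47·48/2 = 2256/2 = 1128.

1128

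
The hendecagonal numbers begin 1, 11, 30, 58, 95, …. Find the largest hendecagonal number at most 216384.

Solve n(9n−7)/2 ≤ 216384 for integer n.
n = 219 gives 215058 ≤ 216384, while n = 220 gives 217030 > 216384; so the answer is 215058.

215058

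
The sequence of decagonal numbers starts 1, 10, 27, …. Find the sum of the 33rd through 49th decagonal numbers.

Σ i(4i−3) = 4Σi² − 3Σi over i = 33..49.
Σi = 1225 − 528 = 697 and Σi² = 40425 − 11440 = 28985.
4·28985 − 3·697 = 113849.

113849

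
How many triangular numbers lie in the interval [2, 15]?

The n-th triangular number is n(n+1)/2.
Smallest index with value ≥ 2: n = 2 (giving 3).
Largest index with value ≤ 15: n = 5 (giving 15).
Indices 2 through 5: 4 terms.

4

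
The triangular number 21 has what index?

Set n(n+1)/2 = 21, giving n² + n − 42 = 0.
So n = (-1 + 13) / 2 = 12/2 = 6.
Check: 6·7/2 = 21. ✓

6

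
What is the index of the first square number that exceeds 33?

6

Solve n² > 33 for integer n.
The largest n with value ≤ 33 is 5 (since 25 ≤ 33 < 36), so the first above is n = 6, value 36.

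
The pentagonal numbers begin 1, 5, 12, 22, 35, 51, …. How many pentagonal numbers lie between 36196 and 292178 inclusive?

The n-th pentagonal number is n(3n−1)/2.
Smallest index with value ≥ 36196: n = 156 (giving 36426).
Largest index with value ≤ 292178: n = 441 (giving 291501).
Indices 156 through 441: 286 terms.

286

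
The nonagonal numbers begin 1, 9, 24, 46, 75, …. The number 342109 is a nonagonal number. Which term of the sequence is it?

313

Set n(7n−5)/2 = 342109, giving 7n² − 5n − 684218 = 0.
The discriminant is 25 + 56·342109 = 19158129, and √19158129 = 4377.
So n = (5 + 4377) / 14 = 4382/14 = 313.
Check: 313·(7·313 − 5)/2 = 342109. ✓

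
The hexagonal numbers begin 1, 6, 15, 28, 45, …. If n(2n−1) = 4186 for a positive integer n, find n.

46

Set n(2n−1) = 4186, giving 2n² − n − 4186 = 0.
The discriminant is 1 + 8·4186 = 33489, and √33489 = 183.
So n = (1 + 183) / 4 = 184/4 = 46.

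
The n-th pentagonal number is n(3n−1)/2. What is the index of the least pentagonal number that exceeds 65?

Solve n(3n−1)/2 > 65 for integer n.
The largest n with value ≤ 65 is 6 (since 51 ≤ 65 < 70), so the first above is n = 7, value 70.

7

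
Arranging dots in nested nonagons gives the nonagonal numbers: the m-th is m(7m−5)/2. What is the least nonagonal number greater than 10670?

10836

Solve n(7n−5)/2 > 10670 for integer n.
The largest n with value ≤ 10670 is 55 (since 10450 ≤ 10670 < 10836), so the first above is n = 56, value 10836.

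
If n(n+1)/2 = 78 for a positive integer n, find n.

12

Set n(n+1)/2 = 78, giving n² + n − 156 = 0.
The discriminant is 1 + 8·78 = 625, and √625 = 25.
So n = (-1 + 25) / 2 = 24/2 = 12.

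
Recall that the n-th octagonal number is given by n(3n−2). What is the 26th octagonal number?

The 26th octagonal number is n(3n−2) with n = 26.
26·(3·26 − 2) = 26·76 = 1976.

1976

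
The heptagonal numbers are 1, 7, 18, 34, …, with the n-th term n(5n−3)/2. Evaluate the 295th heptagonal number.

The 295th heptagonal number is n(5n−3)/2 with n = 295.
295·(5·295 − 3)/2 = 295·1472/2 = 295·736 = 217120.

217120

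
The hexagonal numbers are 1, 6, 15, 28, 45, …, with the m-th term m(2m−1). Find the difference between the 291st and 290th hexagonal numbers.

Consecutive hexagonal numbers differ by 4n − 3: here 4·291 − 3 = 1161.

1161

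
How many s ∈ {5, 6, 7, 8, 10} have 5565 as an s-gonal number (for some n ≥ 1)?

s = 5: P(5, 61) = 5551 and P(5, 62) = 5735; 5565 is not s-gonal.
s = 6: P(6, 53) = 5565. ✓
s = 7: P(7, 47) = 5452 and P(7, 48) = 5688; 5565 is not s-gonal.
s = 8: P(8, 43) = 5461 and P(8, 44) = 5720; 5565 is not s-gonal.
s = 10: P(10, 37) = 5365 and P(10, 38) = 5662; 5565 is not s-gonal.
Hits: s ∈ {6} → 1.

1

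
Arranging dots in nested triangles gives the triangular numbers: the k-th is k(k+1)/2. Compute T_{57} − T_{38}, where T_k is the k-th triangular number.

912

57·58/2 = 1653 and 38·39/2 = 741.
Difference: 1653 − 741 = 912.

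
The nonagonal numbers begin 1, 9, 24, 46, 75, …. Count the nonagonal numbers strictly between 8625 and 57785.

78

The n-th nonagonal number is n(7n−5)/2.
Smallest index with value > 8625: n = 51 (giving 8976).
Largest index with value < 57785: n = 128 (giving 57024).
Indices 51 through 128: 78 terms.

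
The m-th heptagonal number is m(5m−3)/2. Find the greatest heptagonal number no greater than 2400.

Solve n(5n−3)/2 ≤ 2400 for integer n.
n = 31 gives 2356 ≤ 2400, while n = 32 gives 2512 > 2400; so the answer is 2356.

2356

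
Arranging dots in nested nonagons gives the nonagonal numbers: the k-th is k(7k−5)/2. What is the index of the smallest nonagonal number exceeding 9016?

Solve n(7n−5)/2 > 9016 for integer n.
The largest n with value ≤ 9016 is 51 (since 8976 ≤ 9016 < 9334), so the first above is n = 52, value 9334.

52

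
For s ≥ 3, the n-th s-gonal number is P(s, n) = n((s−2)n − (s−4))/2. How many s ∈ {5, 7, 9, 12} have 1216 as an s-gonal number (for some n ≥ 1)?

s = 5: P(5, 28) = 1162 and P(5, 29) = 1247; 1216 is not s-gonal.
s = 7: P(7, 22) = 1177 and P(7, 23) = 1288; 1216 is not s-gonal.
s = 9: P(9, 19) = 1216. ✓
s = 12: P(12, 16) = 1216. ✓
Hits: s ∈ {9, 12} → 2.

2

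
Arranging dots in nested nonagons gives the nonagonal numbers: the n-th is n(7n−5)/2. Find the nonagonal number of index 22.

1639

The 22nd nonagonal number is n(7n−5)/2 with n = 22.
22·(7·22 − 5)/2 = 22·149/2 = 1639.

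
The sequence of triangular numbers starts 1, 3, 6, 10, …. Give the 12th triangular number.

78

The 12th triangular number is n(n+1)/2 with n = 12.
12·13/2 = 156/2 = 78.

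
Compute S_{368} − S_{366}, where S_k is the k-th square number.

368² = 135424 and 366² = 133956.
Difference: 135424 − 133956 = 1468.

1468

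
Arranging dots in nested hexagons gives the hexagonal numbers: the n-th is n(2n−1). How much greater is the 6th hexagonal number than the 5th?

Consecutive hexagonal numbers differ by 4n − 3: here 4·6 − 3 = 21.

21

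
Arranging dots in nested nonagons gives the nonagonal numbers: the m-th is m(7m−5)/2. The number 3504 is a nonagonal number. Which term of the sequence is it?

32

Set n(7n−5)/2 = 3504, giving 7n² − 5n − 7008 = 0.
The discriminant is 25 + 56·3504 = 196249, and √196249 = 443.
So n = (5 + 443) / 14 = 448/14 = 32.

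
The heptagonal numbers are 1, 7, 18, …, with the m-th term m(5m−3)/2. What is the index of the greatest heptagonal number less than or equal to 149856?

Solve n(5n−3)/2 ≤ 149856 for integer n.
n = 245 gives 149695 ≤ 149856, while n = 246 gives 150921 > 149856; so the answer is index 245.

245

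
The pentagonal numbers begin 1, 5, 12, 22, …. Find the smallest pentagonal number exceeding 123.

Solve n(3n−1)/2 > 123 for integer n.
The largest n with value ≤ 123 is 9 (since 117 ≤ 123 < 145), so the first above is n = 10, value 145.

145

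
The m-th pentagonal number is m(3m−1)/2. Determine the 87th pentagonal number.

The 87th pentagonal number is n(3n−1)/2 with n = 87.
87·(3·87 − 1)/2 = 87·260/2 = 87·130 = 11310.

11310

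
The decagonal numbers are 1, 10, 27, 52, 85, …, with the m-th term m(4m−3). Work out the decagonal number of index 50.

9850

The 50th decagonal number is n(4n−3) with n = 50.
50·(4·50 − 3) = 50·197 = 9850.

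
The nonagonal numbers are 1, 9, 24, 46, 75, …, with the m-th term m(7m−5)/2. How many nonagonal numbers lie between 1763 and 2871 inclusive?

The n-th nonagonal number is n(7n−5)/2.
Smallest index with value ≥ 1763: n = 23 (giving 1794).
Largest index with value ≤ 2871: n = 29 (giving 2871).
Indices 23 through 29: 7 terms.

7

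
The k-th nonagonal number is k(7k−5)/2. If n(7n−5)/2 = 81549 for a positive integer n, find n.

Set n(7n−5)/2 = 81549, giving 7n² − 5n − 163098 = 0.
The discriminant is 25 + 56·81549 = 4566769, and √4566769 = 2137.
So n = (5 + 2137) / 14 = 2142/14 = 153.
Check: 153·(7·153 − 5)/2 = 81549. ✓

153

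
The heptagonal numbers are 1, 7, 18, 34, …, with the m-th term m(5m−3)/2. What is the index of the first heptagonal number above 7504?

Solve n(5n−3)/2 > 7504 for integer n.
The largest n with value ≤ 7504 is 55 (since 7480 ≤ 7504 < 7756), so the first above is n = 56, value 7756.

56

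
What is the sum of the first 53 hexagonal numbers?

100647

Σ i(2i−1) = 2Σi² − Σi over i = 1..53.
Σi = 1431 and Σi² = 51039.
2·51039 − 1·1431 = 100647.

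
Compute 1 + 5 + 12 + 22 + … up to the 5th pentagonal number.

Σ i(3i−1)/2 = (3Σi² − Σi) / 2 over i = 1..5.
Σi = 15 and Σi² = 55.
(3·55 − 1·15) / 2 = 150/2 = 75.

75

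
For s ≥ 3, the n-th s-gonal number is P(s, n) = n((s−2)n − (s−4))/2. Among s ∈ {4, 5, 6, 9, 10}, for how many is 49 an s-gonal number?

s = 4: P(4, 7) = 49. ✓
s = 5: P(5, 5) = 35 and P(5, 6) = 51; 49 is not s-gonal.
s = 6: P(6, 5) = 45 and P(6, 6) = 66; 49 is not s-gonal.
s = 9: P(9, 4) = 46 and P(9, 5) = 75; 49 is not s-gonal.
s = 10: P(10, 3) = 27 and P(10, 4) = 52; 49 is not s-gonal.
Hits: s ∈ {4} → 1.

1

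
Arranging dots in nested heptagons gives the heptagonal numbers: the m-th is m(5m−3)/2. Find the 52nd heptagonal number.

The 52nd heptagonal number is n(5n−3)/2 with n = 52.
52·(5·52 − 3)/2 = 52·257/2 = 6682.

6682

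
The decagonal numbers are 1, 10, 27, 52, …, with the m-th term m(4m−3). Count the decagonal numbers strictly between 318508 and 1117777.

The n-th decagonal number is n(4n−3).
Smallest index with value > 318508: n = 283 (giving 319507).
Largest index with value < 1117777: n = 528 (giving 1113552).
Indices 283 through 528: 246 terms.

246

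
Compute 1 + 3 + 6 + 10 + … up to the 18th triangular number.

1140

Σ i(i+1)/2 = (Σi² + Σi) / 2 over i = 1..18.
Σi = 171 and Σi² = 2109.
(1·2109 + 1·171) / 2 = 2280/2 = 1140.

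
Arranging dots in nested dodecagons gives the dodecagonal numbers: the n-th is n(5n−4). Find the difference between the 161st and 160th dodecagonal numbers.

1601

Consecutive dodecagonal numbers differ by 10n − 9: here 10·161 − 9 = 1601.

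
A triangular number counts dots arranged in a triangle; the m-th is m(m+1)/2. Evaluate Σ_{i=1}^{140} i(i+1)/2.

Σ i(i+1)/2 = (Σi² + Σi) / 2 over i = 1..140.
Σi = 9870 and Σi² = 924490.
(1·924490 + 1·9870) / 2 = 934360/2 = 467180.

467180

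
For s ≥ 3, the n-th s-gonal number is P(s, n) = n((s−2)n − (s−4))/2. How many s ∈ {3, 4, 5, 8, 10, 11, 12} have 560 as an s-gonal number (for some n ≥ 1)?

1

s = 3: P(3, 32) = 528 and P(3, 33) = 561; 560 is not s-gonal.
s = 4: P(4, 23) = 529 and P(4, 24) = 576; 560 is not s-gonal.
s = 5: P(5, 19) = 532 and P(5, 20) = 590; 560 is not s-gonal.
s = 8: P(8, 14) = 560. ✓
s = 10: P(10, 12) = 540 and P(10, 13) = 637; 560 is not s-gonal.
s = 11: P(11, 11) = 506 and P(11, 12) = 606; 560 is not s-gonal.
s = 12: P(12, 10) = 460 and P(12, 11) = 561; 560 is not s-gonal.
Hits: s ∈ {8} → 1.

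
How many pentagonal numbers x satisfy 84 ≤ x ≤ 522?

The n-th pentagonal number is n(3n−1)/2.
Smallest index with value ≥ 84: n = 8 (giving 92).
Largest index with value ≤ 522: n = 18 (giving 477).
Indices 8 through 18: 11 terms.

11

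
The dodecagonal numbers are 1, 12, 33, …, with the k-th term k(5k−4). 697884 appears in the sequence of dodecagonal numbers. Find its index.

Set n(5n−4) = 697884, giving 5n² − 4n − 697884 = 0.
The discriminant is 16 + 20·697884 = 13957696, and √13957696 = 3736.
So n = (4 + 3736) / 10 = 3740/10 = 374.

374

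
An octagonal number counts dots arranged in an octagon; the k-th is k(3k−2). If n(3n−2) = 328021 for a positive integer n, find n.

331

Set n(3n−2) = 328021, giving 3n² − 2n − 328021 = 0.
The discriminant is 4 + 12·328021 = 3936256, and √3936256 = 1984.
So n = (2 + 1984) / 6 = 1986/6 = 331.
Check: 331·(3·331 − 2) = 328021. ✓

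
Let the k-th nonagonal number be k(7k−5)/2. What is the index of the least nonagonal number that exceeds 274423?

281

Solve n(7n−5)/2 > 274423 for integer n.
The largest n with value ≤ 274423 is 280 (since 273700 ≤ 274423 < 275661), so the first above is n = 281, value 275661.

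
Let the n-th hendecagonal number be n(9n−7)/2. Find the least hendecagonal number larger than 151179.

151708

Solve n(9n−7)/2 > 151179 for integer n.
The largest n with value ≤ 151179 is 183 (since 150060 ≤ 151179 < 151708), so the first above is n = 184, value 151708.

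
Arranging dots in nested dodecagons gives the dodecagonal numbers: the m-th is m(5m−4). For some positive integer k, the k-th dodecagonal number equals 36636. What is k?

Set n(5n−4) = 36636, giving 5n² − 4n − 36636 = 0.
The discriminant is 16 + 20·36636 = 732736, and √732736 = 856.
So n = (4 + 856) / 10 = 860/10 = 86.

86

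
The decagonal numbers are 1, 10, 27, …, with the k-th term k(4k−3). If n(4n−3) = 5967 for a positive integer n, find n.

39

Set n(4n−3) = 5967, giving 4n² − 3n − 5967 = 0.
So n = (3 + 309) / 8 = 312/8 = 39.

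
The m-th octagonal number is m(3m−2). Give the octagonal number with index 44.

The 44th octagonal number is n(3n−2) with n = 44.
44·(3·44 − 2) = 44·130 = 5720.

5720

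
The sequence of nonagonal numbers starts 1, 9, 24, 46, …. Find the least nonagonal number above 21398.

21646

Solve n(7n−5)/2 > 21398 for integer n.
The largest n with value ≤ 21398 is 78 (since 21099 ≤ 21398 < 21646), so the first above is n = 79, value 21646.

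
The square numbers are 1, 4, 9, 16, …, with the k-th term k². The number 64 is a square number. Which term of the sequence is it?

8

We need n² = 64, so n = √64 = 8.
Check: 8² = 64. ✓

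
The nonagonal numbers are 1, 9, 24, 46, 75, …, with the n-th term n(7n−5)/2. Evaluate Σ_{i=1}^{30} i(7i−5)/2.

31930

Σ i(7i−5)/2 = (7Σi² − 5Σi) / 2 over i = 1..30.
Σi = 465 and Σi² = 9455.
(7·9455 − 5·465) / 2 = 63860/2 = 31930.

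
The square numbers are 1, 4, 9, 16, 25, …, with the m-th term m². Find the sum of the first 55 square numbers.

56980

Σ_{i=1}^{55} i² = 55·56·111/6 = 56980.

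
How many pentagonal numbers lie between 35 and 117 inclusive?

5

The n-th pentagonal number is n(3n−1)/2.
Smallest index with value ≥ 35: n = 5 (giving 35).
Largest index with value ≤ 117: n = 9 (giving 117).
Indices 5 through 9: 5 terms.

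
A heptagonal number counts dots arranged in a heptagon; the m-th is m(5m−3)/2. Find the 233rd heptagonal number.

135373

233·(5·233 − 3)/2 = 233·1162/2 = 233·581 = 135373.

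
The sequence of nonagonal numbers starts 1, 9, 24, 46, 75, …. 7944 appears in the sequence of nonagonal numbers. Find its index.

Set n(7n−5)/2 = 7944, giving 7n² − 5n − 15888 = 0.
The discriminant is 25 + 56·7944 = 444889, and √444889 = 667.
So n = (5 + 667) / 14 = 672/14 = 48.

48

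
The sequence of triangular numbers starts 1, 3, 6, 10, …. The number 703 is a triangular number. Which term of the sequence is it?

Set n(n+1)/2 = 703, giving n² + n − 1406 = 0.
The discriminant is 1 + 8·703 = 5625, and √5625 = 75.
So n = (-1 + 75) / 2 = 74/2 = 37.
Check: 37·38/2 = 703. ✓

37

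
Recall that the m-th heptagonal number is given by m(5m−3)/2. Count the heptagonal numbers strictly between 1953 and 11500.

40

The n-th heptagonal number is n(5n−3)/2.
Smallest index with value > 1953: n = 29 (giving 2059).
Largest index with value < 11500: n = 68 (giving 11458).
Indices 29 through 68: 40 terms.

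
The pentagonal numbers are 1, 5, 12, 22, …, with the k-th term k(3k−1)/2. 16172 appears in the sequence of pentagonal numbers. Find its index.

104

Set n(3n−1)/2 = 16172, giving 3n² − n − 32344 = 0.
The discriminant is 1 + 24·16172 = 388129, and √388129 = 623.
So n = (1 + 623) / 6 = 624/6 = 104.
Check: 104·(3·104 − 1)/2 = 16172. ✓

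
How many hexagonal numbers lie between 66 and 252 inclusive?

6

The n-th hexagonal number is n(2n−1).
Smallest index with value ≥ 66: n = 6 (giving 66).
Largest index with value ≤ 252: n = 11 (giving 231).
Indices 6 through 11: 6 terms.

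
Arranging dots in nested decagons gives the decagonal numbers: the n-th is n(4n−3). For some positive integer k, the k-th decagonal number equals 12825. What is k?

57

Set n(4n−3) = 12825, giving 4n² − 3n − 12825 = 0.
The discriminant is 9 + 16·12825 = 205209, and √205209 = 453.
So n = (3 + 453) / 8 = 456/8 = 57.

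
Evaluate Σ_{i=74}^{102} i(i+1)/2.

Σ i(i+1)/2 = (Σi² + Σi) / 2 over i = 74..102.
Σi = 5253 − 2701 = 2552 and Σi² = 358955 − 132349 = 226606.
(1·226606 + 1·2552) / 2 = 229158/2 = 114579.

114579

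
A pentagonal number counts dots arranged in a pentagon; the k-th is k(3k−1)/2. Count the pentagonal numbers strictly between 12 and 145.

The n-th pentagonal number is n(3n−1)/2.
Smallest index with value > 12: n = 4 (giving 22).
Largest index with value < 145: n = 9 (giving 117).
Indices 4 through 9: 6 terms.

6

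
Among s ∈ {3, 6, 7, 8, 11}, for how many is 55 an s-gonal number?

s = 3: P(3, 10) = 55. ✓
s = 6: P(6, 5) = 45 and P(6, 6) = 66; 55 is not s-gonal.
s = 7: P(7, 5) = 55. ✓
s = 8: P(8, 4) = 40 and P(8, 5) = 65; 55 is not s-gonal.
s = 11: P(11, 3) = 30 and P(11, 4) = 58; 55 is not s-gonal.
Hits: s ∈ {3, 7} → 2.

2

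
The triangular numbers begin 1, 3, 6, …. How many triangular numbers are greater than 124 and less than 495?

The n-th triangular number is n(n+1)/2.
Smallest index with value > 124: n = 16 (giving 136).
Largest index with value < 495: n = 30 (giving 465).
Indices 16 through 30: 15 terms.

15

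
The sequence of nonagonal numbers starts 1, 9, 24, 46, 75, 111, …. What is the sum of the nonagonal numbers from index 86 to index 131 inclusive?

1911231

Σ i(7i−5)/2 = (7Σi² − 5Σi) / 2 over i = 86..131.
Σi = 8646 − 3655 = 4991 and Σi² = 757966 − 208335 = 549631.
(7·549631 − 5·4991) / 2 = 3822462/2 = 1911231.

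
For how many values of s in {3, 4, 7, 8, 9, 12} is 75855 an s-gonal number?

s = 3: P(3, 389) = 75855. ✓
s = 4: P(4, 275) = 75625 and P(4, 276) = 76176; 75855 is not s-gonal.
s = 7: P(7, 174) = 75429 and P(7, 175) = 76300; 75855 is not s-gonal.
s = 8: P(8, 159) = 75525 and P(8, 160) = 76480; 75855 is not s-gonal.
s = 9: P(9, 147) = 75264 and P(9, 148) = 76294; 75855 is not s-gonal.
s = 12: P(12, 123) = 75153 and P(12, 124) = 76384; 75855 is not s-gonal.
Hits: s ∈ {3} → 1.

1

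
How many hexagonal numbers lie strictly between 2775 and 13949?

46

The n-th hexagonal number is n(2n−1).
Smallest index with value > 2775: n = 38 (giving 2850).
Largest index with value < 13949: n = 83 (giving 13695).
Indices 38 through 83: 46 terms.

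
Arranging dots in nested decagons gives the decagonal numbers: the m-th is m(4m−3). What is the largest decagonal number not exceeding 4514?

Solve n(4n−3) ≤ 4514 for integer n.
n = 33 gives 4257 ≤ 4514, while n = 34 gives 4522 > 4514; so the answer is 4257.

4257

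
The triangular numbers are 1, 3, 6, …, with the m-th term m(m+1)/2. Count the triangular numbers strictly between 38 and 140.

The n-th triangular number is n(n+1)/2.
Smallest index with value > 38: n = 9 (giving 45).
Largest index with value < 140: n = 16 (giving 136).
Indices 9 through 16: 8 terms.

8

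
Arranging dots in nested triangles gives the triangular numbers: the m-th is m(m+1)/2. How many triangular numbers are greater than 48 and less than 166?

The n-th triangular number is n(n+1)/2.
Smallest index with value > 48: n = 10 (giving 55).
Largest index with value < 166: n = 17 (giving 153).
Indices 10 through 17: 8 terms.

8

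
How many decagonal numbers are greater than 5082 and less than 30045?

51

The n-th decagonal number is n(4n−3).
Smallest index with value > 5082: n = 37 (giving 5365).
Largest index with value < 30045: n = 87 (giving 30015).
Indices 37 through 87: 51 terms.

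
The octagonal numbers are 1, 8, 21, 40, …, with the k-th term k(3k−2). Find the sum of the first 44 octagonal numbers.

86130

Σ i(3i−2) = 3Σi² − 2Σi over i = 1..44.
Σi = 990 and Σi² = 29370.
3·29370 − 2·990 = 86130.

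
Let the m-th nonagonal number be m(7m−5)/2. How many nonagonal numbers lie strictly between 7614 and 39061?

58

The n-th nonagonal number is n(7n−5)/2.
Smallest index with value > 7614: n = 48 (giving 7944).
Largest index with value < 39061: n = 105 (giving 38325).
Indices 48 through 105: 58 terms.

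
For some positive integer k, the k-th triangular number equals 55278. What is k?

332

Set n(n+1)/2 = 55278, giving n² + n − 110556 = 0.
The discriminant is 1 + 8·55278 = 442225, and √442225 = 665.
So n = (-1 + 665) / 2 = 664/2 = 332.
Check: 332·333/2 = 55278. ✓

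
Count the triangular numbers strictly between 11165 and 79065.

The n-th triangular number is n(n+1)/2.
Smallest index with value > 11165: n = 149 (giving 11175).
Largest index with value < 79065: n = 397 (giving 79003).
Indices 149 through 397: 249 terms.

249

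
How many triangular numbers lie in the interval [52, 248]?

12

The n-th triangular number is n(n+1)/2.
Smallest index with value ≥ 52: n = 10 (giving 55).
Largest index with value ≤ 248: n = 21 (giving 231).
Indices 10 through 21: 12 terms.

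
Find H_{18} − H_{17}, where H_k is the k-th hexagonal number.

Consecutive hexagonal numbers differ by 4n − 3: here 4·18 − 3 = 69.

69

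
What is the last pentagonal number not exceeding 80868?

Solve n(3n−1)/2 ≤ 80868 for integer n.
n = 232 gives 80620 ≤ 80868, while n = 233 gives 81317 > 80868; so the answer is 80620.

80620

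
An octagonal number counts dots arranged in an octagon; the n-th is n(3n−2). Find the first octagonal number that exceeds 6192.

Solve n(3n−2) > 6192 for integer n.
The largest n with value ≤ 6192 is 45 (since 5985 ≤ 6192 < 6256), so the first above is n = 46, value 6256.

6256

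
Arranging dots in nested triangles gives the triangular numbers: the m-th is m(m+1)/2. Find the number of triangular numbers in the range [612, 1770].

25

The n-th triangular number is n(n+1)/2.
Smallest index with value ≥ 612: n = 35 (giving 630).
Largest index with value ≤ 1770: n = 59 (giving 1770).
Indices 35 through 59: 25 terms.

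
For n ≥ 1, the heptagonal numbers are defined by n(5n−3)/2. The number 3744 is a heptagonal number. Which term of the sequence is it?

39

Set n(5n−3)/2 = 3744, giving 5n² − 3n − 7488 = 0.
So n = (3 + 387) / 10 = 390/10 = 39.
Check: 39·(5·39 − 3)/2 = 3744. ✓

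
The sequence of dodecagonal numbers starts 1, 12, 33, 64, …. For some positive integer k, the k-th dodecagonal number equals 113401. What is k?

Set n(5n−4) = 113401, giving 5n² − 4n − 113401 = 0.
The discriminant is 16 + 20·113401 = 2268036, and √2268036 = 1506.
So n = (4 + 1506) / 10 = 1510/10 = 151.

151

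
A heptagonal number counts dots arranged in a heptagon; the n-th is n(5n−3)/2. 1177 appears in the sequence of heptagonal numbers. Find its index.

22

Set n(5n−3)/2 = 1177, giving 5n² − 3n − 2354 = 0.
The discriminant is 9 + 40·1177 = 47089, and √47089 = 217.
So n = (3 + 217) / 10 = 220/10 = 22.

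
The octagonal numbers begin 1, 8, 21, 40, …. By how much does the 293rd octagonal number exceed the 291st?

293·(3·293 − 2) = 256961 and 291·(3·291 − 2) = 253461.
Difference: 256961 − 253461 = 3500.

3500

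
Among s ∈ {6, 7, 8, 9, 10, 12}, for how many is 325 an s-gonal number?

s = 6: P(6, 13) = 325. ✓
s = 7: P(7, 11) = 286 and P(7, 12) = 342; 325 is not s-gonal.
s = 8: P(8, 10) = 280 and P(8, 11) = 341; 325 is not s-gonal.
s = 9: P(9, 10) = 325. ✓
s = 10: P(10, 9) = 297 and P(10, 10) = 370; 325 is not s-gonal.
s = 12: P(12, 8) = 288 and P(12, 9) = 369; 325 is not s-gonal.
Hits: s ∈ {6, 9} → 2.

2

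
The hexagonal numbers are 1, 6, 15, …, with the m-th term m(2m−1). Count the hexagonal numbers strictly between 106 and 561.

9

The n-th hexagonal number is n(2n−1).
Smallest index with value > 106: n = 8 (giving 120).
Largest index with value < 561: n = 16 (giving 496).
Indices 8 through 16: 9 terms.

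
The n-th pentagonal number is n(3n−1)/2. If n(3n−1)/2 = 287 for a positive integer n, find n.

14

Set n(3n−1)/2 = 287, giving 3n² − n − 574 = 0.
So n = (1 + 83) / 6 = 84/6 = 14.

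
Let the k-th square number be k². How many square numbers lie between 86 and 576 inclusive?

15

The n-th square number is n².
Smallest index with value ≥ 86: n = 10 (giving 100).
Largest index with value ≤ 576: n = 24 (giving 576).
Indices 10 through 24: 15 terms.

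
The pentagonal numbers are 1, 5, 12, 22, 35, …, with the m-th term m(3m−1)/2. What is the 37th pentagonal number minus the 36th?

109

Consecutive pentagonal numbers differ by 3n − 2: here 3·37 − 2 = 109.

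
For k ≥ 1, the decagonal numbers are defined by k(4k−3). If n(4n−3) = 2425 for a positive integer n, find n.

Set n(4n−3) = 2425, giving 4n² − 3n − 2425 = 0.
The discriminant is 9 + 16·2425 = 38809, and √38809 = 197.
So n = (3 + 197) / 8 = 200/8 = 25.

25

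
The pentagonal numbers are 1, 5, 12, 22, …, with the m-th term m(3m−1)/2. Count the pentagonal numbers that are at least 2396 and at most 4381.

The n-th pentagonal number is n(3n−1)/2.
Smallest index with value ≥ 2396: n = 41 (giving 2501).
Largest index with value ≤ 4381: n = 54 (giving 4347).
Indices 41 through 54: 14 terms.

14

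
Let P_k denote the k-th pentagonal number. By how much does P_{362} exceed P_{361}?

Consecutive pentagonal numbers differ by 3n − 2: here 3·362 − 2 = 1084.

1084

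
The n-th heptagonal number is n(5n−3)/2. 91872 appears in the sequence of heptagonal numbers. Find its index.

192

Set n(5n−3)/2 = 91872, giving 5n² − 3n − 183744 = 0.
The discriminant is 9 + 40·91872 = 3674889, and √3674889 = 1917.
So n = (3 + 1917) / 10 = 1920/10 = 192.
Check: 192·(5·192 − 3)/2 = 91872. ✓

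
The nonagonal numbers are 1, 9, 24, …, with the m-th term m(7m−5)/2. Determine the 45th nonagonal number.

The 45th nonagonal number is n(7n−5)/2 with n = 45.
45·(7·45 − 5)/2 = 45·310/2 = 45·155 = 6975.

6975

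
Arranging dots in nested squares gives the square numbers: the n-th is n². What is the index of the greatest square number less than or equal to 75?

8

Solve n² ≤ 75 for integer n.
n = 8 gives 64 ≤ 75, while n = 9 gives 81 > 75; so the answer is index 8.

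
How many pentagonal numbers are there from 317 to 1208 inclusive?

The n-th pentagonal number is n(3n−1)/2.
Smallest index with value ≥ 317: n = 15 (giving 330).
Largest index with value ≤ 1208: n = 28 (giving 1162).
Indices 15 through 28: 14 terms.

14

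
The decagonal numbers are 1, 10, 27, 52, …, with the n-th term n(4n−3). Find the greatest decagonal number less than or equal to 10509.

10251

Solve n(4n−3) ≤ 10509 for integer n.
n = 51 gives 10251 ≤ 10509, while n = 52 gives 10660 > 10509; so the answer is 10251.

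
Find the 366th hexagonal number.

267546

The 366th hexagonal number is n(2n−1) with n = 366.
366·(2·366 − 1) = 366·731 = 267546.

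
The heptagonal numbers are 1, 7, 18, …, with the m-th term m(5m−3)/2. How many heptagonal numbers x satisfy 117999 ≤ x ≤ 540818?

The n-th heptagonal number is n(5n−3)/2.
Smallest index with value ≥ 117999: n = 218 (giving 118483).
Largest index with value ≤ 540818: n = 465 (giving 539865).
Indices 218 through 465: 248 terms.

248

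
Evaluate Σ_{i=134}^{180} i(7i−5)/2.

Σ i(7i−5)/2 = (7Σi² − 5Σi) / 2 over i = 134..180.
Σi = 16290 − 8911 = 7379 and Σi² = 1960230 − 793079 = 1167151.
(7·1167151 − 5·7379) / 2 = 8133162/2 = 4066581.

4066581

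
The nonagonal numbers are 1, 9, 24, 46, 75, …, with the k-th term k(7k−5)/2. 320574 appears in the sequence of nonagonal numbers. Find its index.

Set n(7n−5)/2 = 320574, giving 7n² − 5n − 641148 = 0.
So n = (5 + 4237) / 14 = 4242/14 = 303.
Check: 303·(7·303 − 5)/2 = 320574. ✓

303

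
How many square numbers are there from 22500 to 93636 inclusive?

The n-th square number is n².
Smallest index with value ≥ 22500: n = 150 (giving 22500).
Largest index with value ≤ 93636: n = 306 (giving 93636).
Indices 150 through 306: 157 terms.

157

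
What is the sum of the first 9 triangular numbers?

Σ i(i+1)/2 = (Σi² + Σi) / 2 over i = 1..9.
Σi = 45 and Σi² = 285.
(1·285 + 1·45) / 2 = 330/2 = 165.

165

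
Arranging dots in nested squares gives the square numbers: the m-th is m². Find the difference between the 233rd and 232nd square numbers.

n² − (n−1)² = 2n − 1, so 233² − 232² = 2·233 − 1 = 465.

465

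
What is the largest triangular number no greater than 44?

Solve n(n+1)/2 ≤ 44 for integer n.
n = 8 gives 36 ≤ 44, while n = 9 gives 45 > 44; so the answer is 36.

36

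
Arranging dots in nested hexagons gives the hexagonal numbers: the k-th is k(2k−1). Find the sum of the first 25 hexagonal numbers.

10725

Σ i(2i−1) = 2Σi² − Σi over i = 1..25.
Σi = 325 and Σi² = 5525.
2·5525 − 1·325 = 10725.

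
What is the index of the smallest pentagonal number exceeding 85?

8

Solve n(3n−1)/2 > 85 for integer n.
The largest n with value ≤ 85 is 7 (since 70 ≤ 85 < 92), so the first above is n = 8, value 92.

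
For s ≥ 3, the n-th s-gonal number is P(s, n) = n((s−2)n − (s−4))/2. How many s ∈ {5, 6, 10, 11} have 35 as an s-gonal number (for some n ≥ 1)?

s = 5: P(5, 5) = 35. ✓
s = 6: P(6, 4) = 28 and P(6, 5) = 45; 35 is not s-gonal.
s = 10: P(10, 3) = 27 and P(10, 4) = 52; 35 is not s-gonal.
s = 11: P(11, 3) = 30 and P(11, 4) = 58; 35 is not s-gonal.
Hits: s ∈ {5} → 1.

1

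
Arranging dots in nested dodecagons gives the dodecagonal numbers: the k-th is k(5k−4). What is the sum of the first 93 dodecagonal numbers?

Σ i(5i−4) = 5Σi² − 4Σi over i = 1..93.
Σi = 4371 and Σi² = 272459.
5·272459 − 4·4371 = 1344811.

1344811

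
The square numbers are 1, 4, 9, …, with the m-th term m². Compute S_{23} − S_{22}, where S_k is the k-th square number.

n² − (n−1)² = 2n − 1, so 23² − 22² = 2·23 − 1 = 45.

45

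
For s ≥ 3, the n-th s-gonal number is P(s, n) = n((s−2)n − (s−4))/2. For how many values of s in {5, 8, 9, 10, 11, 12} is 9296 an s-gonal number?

s = 5: P(5, 78) = 9087 and P(5, 79) = 9322; 9296 is not s-gonal.
s = 8: P(8, 56) = 9296. ✓
s = 9: P(9, 51) = 8976 and P(9, 52) = 9334; 9296 is not s-gonal.
s = 10: P(10, 48) = 9072 and P(10, 49) = 9457; 9296 is not s-gonal.
s = 11: P(11, 45) = 8955 and P(11, 46) = 9361; 9296 is not s-gonal.
s = 12: P(12, 43) = 9073 and P(12, 44) = 9504; 9296 is not s-gonal.
Hits: s ∈ {8} → 1.

1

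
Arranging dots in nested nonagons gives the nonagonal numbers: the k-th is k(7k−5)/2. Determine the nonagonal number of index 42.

6069

The 42nd nonagonal number is n(7n−5)/2 with n = 42.
42·(7·42 − 5)/2 = 42·289/2 = 6069.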